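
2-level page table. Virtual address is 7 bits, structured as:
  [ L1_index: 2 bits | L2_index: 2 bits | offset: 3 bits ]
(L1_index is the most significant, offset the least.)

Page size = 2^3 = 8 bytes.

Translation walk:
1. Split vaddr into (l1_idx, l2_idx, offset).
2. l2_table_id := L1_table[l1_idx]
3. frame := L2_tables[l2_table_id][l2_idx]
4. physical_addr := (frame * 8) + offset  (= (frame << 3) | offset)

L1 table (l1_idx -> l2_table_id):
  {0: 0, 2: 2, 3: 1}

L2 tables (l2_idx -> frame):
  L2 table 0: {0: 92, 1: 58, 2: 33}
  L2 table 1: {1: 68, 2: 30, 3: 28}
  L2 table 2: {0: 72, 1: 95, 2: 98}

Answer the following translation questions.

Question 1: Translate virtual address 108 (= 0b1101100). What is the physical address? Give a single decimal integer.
Answer: 548

Derivation:
vaddr = 108 = 0b1101100
Split: l1_idx=3, l2_idx=1, offset=4
L1[3] = 1
L2[1][1] = 68
paddr = 68 * 8 + 4 = 548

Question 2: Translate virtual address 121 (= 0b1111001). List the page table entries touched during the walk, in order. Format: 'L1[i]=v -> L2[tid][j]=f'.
vaddr = 121 = 0b1111001
Split: l1_idx=3, l2_idx=3, offset=1

Answer: L1[3]=1 -> L2[1][3]=28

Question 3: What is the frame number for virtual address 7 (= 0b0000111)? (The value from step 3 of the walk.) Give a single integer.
vaddr = 7: l1_idx=0, l2_idx=0
L1[0] = 0; L2[0][0] = 92

Answer: 92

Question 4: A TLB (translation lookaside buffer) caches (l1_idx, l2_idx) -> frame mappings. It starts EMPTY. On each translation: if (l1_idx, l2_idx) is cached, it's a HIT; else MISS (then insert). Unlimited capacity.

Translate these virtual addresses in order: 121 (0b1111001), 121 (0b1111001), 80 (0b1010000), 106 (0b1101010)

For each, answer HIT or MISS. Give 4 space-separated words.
Answer: MISS HIT MISS MISS

Derivation:
vaddr=121: (3,3) not in TLB -> MISS, insert
vaddr=121: (3,3) in TLB -> HIT
vaddr=80: (2,2) not in TLB -> MISS, insert
vaddr=106: (3,1) not in TLB -> MISS, insert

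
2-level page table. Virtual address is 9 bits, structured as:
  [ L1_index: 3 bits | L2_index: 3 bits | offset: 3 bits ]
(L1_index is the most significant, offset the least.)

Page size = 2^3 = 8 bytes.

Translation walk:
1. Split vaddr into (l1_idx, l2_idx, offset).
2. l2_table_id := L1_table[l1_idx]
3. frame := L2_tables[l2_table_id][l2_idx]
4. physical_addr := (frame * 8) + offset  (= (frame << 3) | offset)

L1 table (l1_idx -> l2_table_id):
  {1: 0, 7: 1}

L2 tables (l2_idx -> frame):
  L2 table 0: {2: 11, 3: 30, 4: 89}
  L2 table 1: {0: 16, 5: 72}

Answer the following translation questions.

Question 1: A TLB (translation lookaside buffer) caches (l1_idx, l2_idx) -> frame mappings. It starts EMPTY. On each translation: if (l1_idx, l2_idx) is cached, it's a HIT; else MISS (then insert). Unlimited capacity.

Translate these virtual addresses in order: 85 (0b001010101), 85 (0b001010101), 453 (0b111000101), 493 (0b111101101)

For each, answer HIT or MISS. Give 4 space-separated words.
vaddr=85: (1,2) not in TLB -> MISS, insert
vaddr=85: (1,2) in TLB -> HIT
vaddr=453: (7,0) not in TLB -> MISS, insert
vaddr=493: (7,5) not in TLB -> MISS, insert

Answer: MISS HIT MISS MISS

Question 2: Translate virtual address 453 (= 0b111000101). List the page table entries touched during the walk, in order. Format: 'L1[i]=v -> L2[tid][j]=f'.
Answer: L1[7]=1 -> L2[1][0]=16

Derivation:
vaddr = 453 = 0b111000101
Split: l1_idx=7, l2_idx=0, offset=5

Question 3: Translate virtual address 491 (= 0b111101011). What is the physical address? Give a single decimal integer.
Answer: 579

Derivation:
vaddr = 491 = 0b111101011
Split: l1_idx=7, l2_idx=5, offset=3
L1[7] = 1
L2[1][5] = 72
paddr = 72 * 8 + 3 = 579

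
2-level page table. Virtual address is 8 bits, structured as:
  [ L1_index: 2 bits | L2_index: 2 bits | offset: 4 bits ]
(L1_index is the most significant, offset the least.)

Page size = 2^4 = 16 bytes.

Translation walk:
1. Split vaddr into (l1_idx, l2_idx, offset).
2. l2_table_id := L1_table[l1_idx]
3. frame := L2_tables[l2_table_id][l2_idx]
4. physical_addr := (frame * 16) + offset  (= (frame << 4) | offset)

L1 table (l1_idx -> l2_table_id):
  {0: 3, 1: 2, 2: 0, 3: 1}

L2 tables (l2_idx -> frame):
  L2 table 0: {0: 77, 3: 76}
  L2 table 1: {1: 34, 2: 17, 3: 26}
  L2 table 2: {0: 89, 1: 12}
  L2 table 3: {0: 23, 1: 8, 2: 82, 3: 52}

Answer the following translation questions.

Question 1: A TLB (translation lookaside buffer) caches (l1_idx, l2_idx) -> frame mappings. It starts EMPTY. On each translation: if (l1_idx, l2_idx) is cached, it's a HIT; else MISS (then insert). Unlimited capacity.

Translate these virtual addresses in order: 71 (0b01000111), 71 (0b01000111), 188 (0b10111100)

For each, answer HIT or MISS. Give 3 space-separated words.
vaddr=71: (1,0) not in TLB -> MISS, insert
vaddr=71: (1,0) in TLB -> HIT
vaddr=188: (2,3) not in TLB -> MISS, insert

Answer: MISS HIT MISS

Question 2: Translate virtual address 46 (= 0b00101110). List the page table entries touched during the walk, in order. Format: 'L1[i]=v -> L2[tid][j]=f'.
Answer: L1[0]=3 -> L2[3][2]=82

Derivation:
vaddr = 46 = 0b00101110
Split: l1_idx=0, l2_idx=2, offset=14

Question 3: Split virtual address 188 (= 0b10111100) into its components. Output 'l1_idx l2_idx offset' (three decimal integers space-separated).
vaddr = 188 = 0b10111100
  top 2 bits -> l1_idx = 2
  next 2 bits -> l2_idx = 3
  bottom 4 bits -> offset = 12

Answer: 2 3 12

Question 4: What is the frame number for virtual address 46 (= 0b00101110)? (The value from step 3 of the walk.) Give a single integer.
Answer: 82

Derivation:
vaddr = 46: l1_idx=0, l2_idx=2
L1[0] = 3; L2[3][2] = 82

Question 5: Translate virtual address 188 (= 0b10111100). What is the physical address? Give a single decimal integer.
vaddr = 188 = 0b10111100
Split: l1_idx=2, l2_idx=3, offset=12
L1[2] = 0
L2[0][3] = 76
paddr = 76 * 16 + 12 = 1228

Answer: 1228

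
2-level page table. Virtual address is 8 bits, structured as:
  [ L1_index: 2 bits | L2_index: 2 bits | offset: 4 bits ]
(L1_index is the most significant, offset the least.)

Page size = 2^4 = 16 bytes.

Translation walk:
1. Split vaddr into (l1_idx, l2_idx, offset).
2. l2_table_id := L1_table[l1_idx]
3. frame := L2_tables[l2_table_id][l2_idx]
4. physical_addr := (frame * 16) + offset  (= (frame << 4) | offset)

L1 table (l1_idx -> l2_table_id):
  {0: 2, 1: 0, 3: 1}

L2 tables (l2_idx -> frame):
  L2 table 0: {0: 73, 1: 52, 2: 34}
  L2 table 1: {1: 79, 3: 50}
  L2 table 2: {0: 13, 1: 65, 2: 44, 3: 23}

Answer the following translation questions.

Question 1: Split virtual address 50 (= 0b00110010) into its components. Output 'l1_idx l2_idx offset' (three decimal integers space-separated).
vaddr = 50 = 0b00110010
  top 2 bits -> l1_idx = 0
  next 2 bits -> l2_idx = 3
  bottom 4 bits -> offset = 2

Answer: 0 3 2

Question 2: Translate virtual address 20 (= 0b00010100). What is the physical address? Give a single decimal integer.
Answer: 1044

Derivation:
vaddr = 20 = 0b00010100
Split: l1_idx=0, l2_idx=1, offset=4
L1[0] = 2
L2[2][1] = 65
paddr = 65 * 16 + 4 = 1044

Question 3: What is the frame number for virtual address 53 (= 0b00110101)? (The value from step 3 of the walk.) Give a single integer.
vaddr = 53: l1_idx=0, l2_idx=3
L1[0] = 2; L2[2][3] = 23

Answer: 23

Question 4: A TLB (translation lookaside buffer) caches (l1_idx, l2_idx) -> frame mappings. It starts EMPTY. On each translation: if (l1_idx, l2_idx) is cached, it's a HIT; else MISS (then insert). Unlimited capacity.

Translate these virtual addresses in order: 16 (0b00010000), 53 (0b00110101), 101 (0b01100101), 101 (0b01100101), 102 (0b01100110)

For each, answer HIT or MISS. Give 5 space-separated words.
Answer: MISS MISS MISS HIT HIT

Derivation:
vaddr=16: (0,1) not in TLB -> MISS, insert
vaddr=53: (0,3) not in TLB -> MISS, insert
vaddr=101: (1,2) not in TLB -> MISS, insert
vaddr=101: (1,2) in TLB -> HIT
vaddr=102: (1,2) in TLB -> HIT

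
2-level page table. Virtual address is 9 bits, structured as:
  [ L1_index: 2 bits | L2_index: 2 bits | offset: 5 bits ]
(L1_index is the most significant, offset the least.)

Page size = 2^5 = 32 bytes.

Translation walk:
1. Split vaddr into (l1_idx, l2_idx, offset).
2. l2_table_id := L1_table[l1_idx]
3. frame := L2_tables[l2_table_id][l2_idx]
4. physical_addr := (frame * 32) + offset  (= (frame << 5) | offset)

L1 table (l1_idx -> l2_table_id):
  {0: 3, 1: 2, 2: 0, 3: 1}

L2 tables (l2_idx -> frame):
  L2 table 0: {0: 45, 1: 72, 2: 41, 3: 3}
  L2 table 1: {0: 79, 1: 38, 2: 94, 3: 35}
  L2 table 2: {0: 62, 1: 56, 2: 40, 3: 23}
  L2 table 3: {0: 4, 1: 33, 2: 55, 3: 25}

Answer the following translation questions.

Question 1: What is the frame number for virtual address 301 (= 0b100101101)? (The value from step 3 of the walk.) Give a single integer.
Answer: 72

Derivation:
vaddr = 301: l1_idx=2, l2_idx=1
L1[2] = 0; L2[0][1] = 72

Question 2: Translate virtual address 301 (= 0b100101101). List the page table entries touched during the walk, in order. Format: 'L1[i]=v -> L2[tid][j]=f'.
Answer: L1[2]=0 -> L2[0][1]=72

Derivation:
vaddr = 301 = 0b100101101
Split: l1_idx=2, l2_idx=1, offset=13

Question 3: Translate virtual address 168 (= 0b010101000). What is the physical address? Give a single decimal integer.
vaddr = 168 = 0b010101000
Split: l1_idx=1, l2_idx=1, offset=8
L1[1] = 2
L2[2][1] = 56
paddr = 56 * 32 + 8 = 1800

Answer: 1800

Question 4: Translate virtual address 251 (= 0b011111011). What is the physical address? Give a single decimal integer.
vaddr = 251 = 0b011111011
Split: l1_idx=1, l2_idx=3, offset=27
L1[1] = 2
L2[2][3] = 23
paddr = 23 * 32 + 27 = 763

Answer: 763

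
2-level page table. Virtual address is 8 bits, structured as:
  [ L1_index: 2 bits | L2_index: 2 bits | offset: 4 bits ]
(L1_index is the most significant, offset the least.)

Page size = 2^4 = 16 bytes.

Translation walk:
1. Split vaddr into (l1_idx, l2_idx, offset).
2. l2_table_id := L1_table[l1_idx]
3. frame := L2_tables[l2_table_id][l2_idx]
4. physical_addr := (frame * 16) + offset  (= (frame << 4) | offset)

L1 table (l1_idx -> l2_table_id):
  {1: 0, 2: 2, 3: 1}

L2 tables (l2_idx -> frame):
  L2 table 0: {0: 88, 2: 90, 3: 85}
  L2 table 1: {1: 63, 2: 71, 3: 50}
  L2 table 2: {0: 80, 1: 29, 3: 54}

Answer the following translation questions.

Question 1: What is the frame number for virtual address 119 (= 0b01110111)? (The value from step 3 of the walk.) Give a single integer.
vaddr = 119: l1_idx=1, l2_idx=3
L1[1] = 0; L2[0][3] = 85

Answer: 85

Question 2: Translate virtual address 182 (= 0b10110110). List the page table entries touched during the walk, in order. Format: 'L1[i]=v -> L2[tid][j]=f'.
Answer: L1[2]=2 -> L2[2][3]=54

Derivation:
vaddr = 182 = 0b10110110
Split: l1_idx=2, l2_idx=3, offset=6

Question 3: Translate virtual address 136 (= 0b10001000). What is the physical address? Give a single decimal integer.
Answer: 1288

Derivation:
vaddr = 136 = 0b10001000
Split: l1_idx=2, l2_idx=0, offset=8
L1[2] = 2
L2[2][0] = 80
paddr = 80 * 16 + 8 = 1288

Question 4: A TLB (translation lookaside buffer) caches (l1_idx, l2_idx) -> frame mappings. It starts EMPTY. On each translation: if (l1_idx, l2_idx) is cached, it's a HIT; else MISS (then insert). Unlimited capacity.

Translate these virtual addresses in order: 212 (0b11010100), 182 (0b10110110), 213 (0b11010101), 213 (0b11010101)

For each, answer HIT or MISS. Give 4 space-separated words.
vaddr=212: (3,1) not in TLB -> MISS, insert
vaddr=182: (2,3) not in TLB -> MISS, insert
vaddr=213: (3,1) in TLB -> HIT
vaddr=213: (3,1) in TLB -> HIT

Answer: MISS MISS HIT HIT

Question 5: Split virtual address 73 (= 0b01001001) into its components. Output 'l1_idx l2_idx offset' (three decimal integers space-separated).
vaddr = 73 = 0b01001001
  top 2 bits -> l1_idx = 1
  next 2 bits -> l2_idx = 0
  bottom 4 bits -> offset = 9

Answer: 1 0 9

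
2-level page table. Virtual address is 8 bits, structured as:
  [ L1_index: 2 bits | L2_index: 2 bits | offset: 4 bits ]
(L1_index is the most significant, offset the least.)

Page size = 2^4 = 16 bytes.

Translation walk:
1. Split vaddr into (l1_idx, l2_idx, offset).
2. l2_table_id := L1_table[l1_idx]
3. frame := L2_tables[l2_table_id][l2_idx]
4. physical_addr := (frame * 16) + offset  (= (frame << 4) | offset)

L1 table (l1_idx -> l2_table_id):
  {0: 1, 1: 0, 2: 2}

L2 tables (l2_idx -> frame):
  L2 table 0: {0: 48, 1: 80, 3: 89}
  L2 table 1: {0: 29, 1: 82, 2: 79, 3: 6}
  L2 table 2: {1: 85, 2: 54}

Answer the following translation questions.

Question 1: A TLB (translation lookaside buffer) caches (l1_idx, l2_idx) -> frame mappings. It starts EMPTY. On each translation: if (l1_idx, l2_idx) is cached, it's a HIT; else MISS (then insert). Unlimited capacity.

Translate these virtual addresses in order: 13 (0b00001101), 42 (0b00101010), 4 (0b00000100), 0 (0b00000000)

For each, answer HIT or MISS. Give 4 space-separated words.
Answer: MISS MISS HIT HIT

Derivation:
vaddr=13: (0,0) not in TLB -> MISS, insert
vaddr=42: (0,2) not in TLB -> MISS, insert
vaddr=4: (0,0) in TLB -> HIT
vaddr=0: (0,0) in TLB -> HIT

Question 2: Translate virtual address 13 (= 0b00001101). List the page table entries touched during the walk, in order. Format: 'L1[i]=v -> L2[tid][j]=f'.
Answer: L1[0]=1 -> L2[1][0]=29

Derivation:
vaddr = 13 = 0b00001101
Split: l1_idx=0, l2_idx=0, offset=13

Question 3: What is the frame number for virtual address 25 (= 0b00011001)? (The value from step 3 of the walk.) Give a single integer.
vaddr = 25: l1_idx=0, l2_idx=1
L1[0] = 1; L2[1][1] = 82

Answer: 82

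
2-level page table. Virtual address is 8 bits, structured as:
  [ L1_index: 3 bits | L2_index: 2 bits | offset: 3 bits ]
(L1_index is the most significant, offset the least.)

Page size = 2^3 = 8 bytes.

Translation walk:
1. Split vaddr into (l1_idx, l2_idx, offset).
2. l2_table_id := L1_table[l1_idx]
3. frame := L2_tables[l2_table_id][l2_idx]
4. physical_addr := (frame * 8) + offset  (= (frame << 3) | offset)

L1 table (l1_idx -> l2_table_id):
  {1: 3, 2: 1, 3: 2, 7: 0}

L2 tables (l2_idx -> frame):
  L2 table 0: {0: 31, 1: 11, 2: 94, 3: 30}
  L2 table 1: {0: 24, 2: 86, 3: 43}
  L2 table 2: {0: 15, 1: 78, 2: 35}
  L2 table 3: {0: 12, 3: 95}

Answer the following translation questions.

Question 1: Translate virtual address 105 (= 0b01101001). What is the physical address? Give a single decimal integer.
vaddr = 105 = 0b01101001
Split: l1_idx=3, l2_idx=1, offset=1
L1[3] = 2
L2[2][1] = 78
paddr = 78 * 8 + 1 = 625

Answer: 625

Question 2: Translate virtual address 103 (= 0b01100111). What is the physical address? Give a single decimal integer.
Answer: 127

Derivation:
vaddr = 103 = 0b01100111
Split: l1_idx=3, l2_idx=0, offset=7
L1[3] = 2
L2[2][0] = 15
paddr = 15 * 8 + 7 = 127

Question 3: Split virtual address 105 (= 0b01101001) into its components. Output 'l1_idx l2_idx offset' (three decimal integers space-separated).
vaddr = 105 = 0b01101001
  top 3 bits -> l1_idx = 3
  next 2 bits -> l2_idx = 1
  bottom 3 bits -> offset = 1

Answer: 3 1 1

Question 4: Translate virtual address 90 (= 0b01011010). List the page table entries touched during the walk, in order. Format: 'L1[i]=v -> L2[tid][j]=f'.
Answer: L1[2]=1 -> L2[1][3]=43

Derivation:
vaddr = 90 = 0b01011010
Split: l1_idx=2, l2_idx=3, offset=2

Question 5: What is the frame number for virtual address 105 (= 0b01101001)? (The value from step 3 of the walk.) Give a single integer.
vaddr = 105: l1_idx=3, l2_idx=1
L1[3] = 2; L2[2][1] = 78

Answer: 78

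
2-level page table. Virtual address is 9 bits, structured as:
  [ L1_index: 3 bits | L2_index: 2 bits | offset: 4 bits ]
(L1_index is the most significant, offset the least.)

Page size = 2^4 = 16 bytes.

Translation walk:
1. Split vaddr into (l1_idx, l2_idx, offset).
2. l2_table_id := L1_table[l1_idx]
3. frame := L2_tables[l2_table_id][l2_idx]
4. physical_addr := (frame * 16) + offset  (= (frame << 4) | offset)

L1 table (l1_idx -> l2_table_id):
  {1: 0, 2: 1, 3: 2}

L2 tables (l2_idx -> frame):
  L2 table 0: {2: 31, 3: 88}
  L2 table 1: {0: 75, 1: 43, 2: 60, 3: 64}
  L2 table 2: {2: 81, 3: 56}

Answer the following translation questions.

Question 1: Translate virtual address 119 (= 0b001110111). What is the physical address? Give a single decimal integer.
Answer: 1415

Derivation:
vaddr = 119 = 0b001110111
Split: l1_idx=1, l2_idx=3, offset=7
L1[1] = 0
L2[0][3] = 88
paddr = 88 * 16 + 7 = 1415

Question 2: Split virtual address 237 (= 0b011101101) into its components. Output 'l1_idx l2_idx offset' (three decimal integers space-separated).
vaddr = 237 = 0b011101101
  top 3 bits -> l1_idx = 3
  next 2 bits -> l2_idx = 2
  bottom 4 bits -> offset = 13

Answer: 3 2 13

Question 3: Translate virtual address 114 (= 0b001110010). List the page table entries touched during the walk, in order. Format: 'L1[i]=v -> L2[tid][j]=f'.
vaddr = 114 = 0b001110010
Split: l1_idx=1, l2_idx=3, offset=2

Answer: L1[1]=0 -> L2[0][3]=88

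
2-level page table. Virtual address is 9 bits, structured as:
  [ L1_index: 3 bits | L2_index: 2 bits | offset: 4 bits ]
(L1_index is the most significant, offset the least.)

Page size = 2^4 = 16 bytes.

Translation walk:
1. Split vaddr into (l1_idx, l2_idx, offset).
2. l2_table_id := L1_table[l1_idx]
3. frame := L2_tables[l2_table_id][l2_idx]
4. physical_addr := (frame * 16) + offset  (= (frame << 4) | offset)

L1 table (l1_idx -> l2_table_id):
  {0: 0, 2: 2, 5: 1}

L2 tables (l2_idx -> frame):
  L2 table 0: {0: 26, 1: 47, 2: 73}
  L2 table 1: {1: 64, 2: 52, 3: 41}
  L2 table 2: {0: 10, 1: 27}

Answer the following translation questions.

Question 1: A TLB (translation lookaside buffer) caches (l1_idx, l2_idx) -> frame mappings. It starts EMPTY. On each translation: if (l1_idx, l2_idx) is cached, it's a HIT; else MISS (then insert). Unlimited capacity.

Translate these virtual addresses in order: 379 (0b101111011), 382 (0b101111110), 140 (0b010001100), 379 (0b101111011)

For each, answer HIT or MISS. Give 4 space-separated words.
vaddr=379: (5,3) not in TLB -> MISS, insert
vaddr=382: (5,3) in TLB -> HIT
vaddr=140: (2,0) not in TLB -> MISS, insert
vaddr=379: (5,3) in TLB -> HIT

Answer: MISS HIT MISS HIT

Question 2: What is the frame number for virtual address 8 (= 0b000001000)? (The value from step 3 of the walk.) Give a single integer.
Answer: 26

Derivation:
vaddr = 8: l1_idx=0, l2_idx=0
L1[0] = 0; L2[0][0] = 26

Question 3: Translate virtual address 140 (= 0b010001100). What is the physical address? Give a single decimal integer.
vaddr = 140 = 0b010001100
Split: l1_idx=2, l2_idx=0, offset=12
L1[2] = 2
L2[2][0] = 10
paddr = 10 * 16 + 12 = 172

Answer: 172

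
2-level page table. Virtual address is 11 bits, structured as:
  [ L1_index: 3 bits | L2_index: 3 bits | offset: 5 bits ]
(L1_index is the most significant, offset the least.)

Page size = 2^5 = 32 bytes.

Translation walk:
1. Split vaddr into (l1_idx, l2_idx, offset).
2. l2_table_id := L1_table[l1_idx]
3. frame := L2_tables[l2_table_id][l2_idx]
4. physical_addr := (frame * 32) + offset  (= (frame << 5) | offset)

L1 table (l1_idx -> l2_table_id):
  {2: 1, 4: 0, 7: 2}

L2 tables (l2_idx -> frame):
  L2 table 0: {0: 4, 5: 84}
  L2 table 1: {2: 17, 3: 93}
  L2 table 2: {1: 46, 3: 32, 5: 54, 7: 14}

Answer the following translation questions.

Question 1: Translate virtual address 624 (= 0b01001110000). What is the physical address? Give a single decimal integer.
Answer: 2992

Derivation:
vaddr = 624 = 0b01001110000
Split: l1_idx=2, l2_idx=3, offset=16
L1[2] = 1
L2[1][3] = 93
paddr = 93 * 32 + 16 = 2992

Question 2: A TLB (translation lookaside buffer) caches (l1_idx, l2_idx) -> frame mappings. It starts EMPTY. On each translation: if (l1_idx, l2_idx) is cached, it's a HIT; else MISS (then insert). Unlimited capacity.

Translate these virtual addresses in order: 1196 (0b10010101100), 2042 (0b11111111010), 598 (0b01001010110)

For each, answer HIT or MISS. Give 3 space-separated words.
Answer: MISS MISS MISS

Derivation:
vaddr=1196: (4,5) not in TLB -> MISS, insert
vaddr=2042: (7,7) not in TLB -> MISS, insert
vaddr=598: (2,2) not in TLB -> MISS, insert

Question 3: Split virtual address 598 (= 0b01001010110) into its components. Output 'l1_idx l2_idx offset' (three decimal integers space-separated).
Answer: 2 2 22

Derivation:
vaddr = 598 = 0b01001010110
  top 3 bits -> l1_idx = 2
  next 3 bits -> l2_idx = 2
  bottom 5 bits -> offset = 22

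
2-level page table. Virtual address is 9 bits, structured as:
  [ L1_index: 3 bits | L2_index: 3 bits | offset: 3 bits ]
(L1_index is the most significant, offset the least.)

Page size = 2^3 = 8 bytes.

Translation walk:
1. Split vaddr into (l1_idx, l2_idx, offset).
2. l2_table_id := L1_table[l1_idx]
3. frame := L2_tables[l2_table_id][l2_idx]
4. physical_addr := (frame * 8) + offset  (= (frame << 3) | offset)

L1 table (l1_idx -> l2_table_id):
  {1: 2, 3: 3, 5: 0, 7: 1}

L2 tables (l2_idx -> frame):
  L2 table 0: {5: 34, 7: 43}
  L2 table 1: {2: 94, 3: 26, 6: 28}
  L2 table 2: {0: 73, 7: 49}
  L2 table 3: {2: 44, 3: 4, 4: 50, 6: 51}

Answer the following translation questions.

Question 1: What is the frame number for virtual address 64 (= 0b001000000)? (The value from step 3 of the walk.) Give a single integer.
vaddr = 64: l1_idx=1, l2_idx=0
L1[1] = 2; L2[2][0] = 73

Answer: 73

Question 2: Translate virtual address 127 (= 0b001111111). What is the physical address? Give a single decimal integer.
vaddr = 127 = 0b001111111
Split: l1_idx=1, l2_idx=7, offset=7
L1[1] = 2
L2[2][7] = 49
paddr = 49 * 8 + 7 = 399

Answer: 399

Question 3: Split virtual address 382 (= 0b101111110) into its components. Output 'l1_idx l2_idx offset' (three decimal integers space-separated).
vaddr = 382 = 0b101111110
  top 3 bits -> l1_idx = 5
  next 3 bits -> l2_idx = 7
  bottom 3 bits -> offset = 6

Answer: 5 7 6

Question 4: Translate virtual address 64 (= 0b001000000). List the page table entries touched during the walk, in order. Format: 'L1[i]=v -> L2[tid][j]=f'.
Answer: L1[1]=2 -> L2[2][0]=73

Derivation:
vaddr = 64 = 0b001000000
Split: l1_idx=1, l2_idx=0, offset=0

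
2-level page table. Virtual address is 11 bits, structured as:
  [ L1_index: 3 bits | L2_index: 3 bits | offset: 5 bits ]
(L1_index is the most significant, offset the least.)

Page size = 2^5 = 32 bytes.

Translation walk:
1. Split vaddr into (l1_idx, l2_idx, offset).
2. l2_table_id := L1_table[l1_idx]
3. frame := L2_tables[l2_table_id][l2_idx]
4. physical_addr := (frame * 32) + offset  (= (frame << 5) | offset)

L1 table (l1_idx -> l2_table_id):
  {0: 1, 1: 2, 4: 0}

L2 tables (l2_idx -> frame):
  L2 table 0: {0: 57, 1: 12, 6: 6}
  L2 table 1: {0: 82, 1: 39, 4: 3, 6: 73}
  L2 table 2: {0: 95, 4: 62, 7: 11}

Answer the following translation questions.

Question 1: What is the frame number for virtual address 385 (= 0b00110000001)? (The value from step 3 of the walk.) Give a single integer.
vaddr = 385: l1_idx=1, l2_idx=4
L1[1] = 2; L2[2][4] = 62

Answer: 62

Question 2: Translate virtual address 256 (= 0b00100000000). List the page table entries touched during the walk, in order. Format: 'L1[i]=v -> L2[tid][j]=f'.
Answer: L1[1]=2 -> L2[2][0]=95

Derivation:
vaddr = 256 = 0b00100000000
Split: l1_idx=1, l2_idx=0, offset=0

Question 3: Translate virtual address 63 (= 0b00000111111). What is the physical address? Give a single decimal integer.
vaddr = 63 = 0b00000111111
Split: l1_idx=0, l2_idx=1, offset=31
L1[0] = 1
L2[1][1] = 39
paddr = 39 * 32 + 31 = 1279

Answer: 1279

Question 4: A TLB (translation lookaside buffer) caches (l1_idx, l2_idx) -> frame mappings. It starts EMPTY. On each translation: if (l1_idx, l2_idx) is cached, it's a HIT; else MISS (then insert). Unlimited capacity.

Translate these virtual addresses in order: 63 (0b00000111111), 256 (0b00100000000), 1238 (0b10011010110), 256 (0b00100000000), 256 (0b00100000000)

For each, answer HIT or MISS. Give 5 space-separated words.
vaddr=63: (0,1) not in TLB -> MISS, insert
vaddr=256: (1,0) not in TLB -> MISS, insert
vaddr=1238: (4,6) not in TLB -> MISS, insert
vaddr=256: (1,0) in TLB -> HIT
vaddr=256: (1,0) in TLB -> HIT

Answer: MISS MISS MISS HIT HIT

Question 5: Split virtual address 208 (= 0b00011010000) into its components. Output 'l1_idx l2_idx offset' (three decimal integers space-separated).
vaddr = 208 = 0b00011010000
  top 3 bits -> l1_idx = 0
  next 3 bits -> l2_idx = 6
  bottom 5 bits -> offset = 16

Answer: 0 6 16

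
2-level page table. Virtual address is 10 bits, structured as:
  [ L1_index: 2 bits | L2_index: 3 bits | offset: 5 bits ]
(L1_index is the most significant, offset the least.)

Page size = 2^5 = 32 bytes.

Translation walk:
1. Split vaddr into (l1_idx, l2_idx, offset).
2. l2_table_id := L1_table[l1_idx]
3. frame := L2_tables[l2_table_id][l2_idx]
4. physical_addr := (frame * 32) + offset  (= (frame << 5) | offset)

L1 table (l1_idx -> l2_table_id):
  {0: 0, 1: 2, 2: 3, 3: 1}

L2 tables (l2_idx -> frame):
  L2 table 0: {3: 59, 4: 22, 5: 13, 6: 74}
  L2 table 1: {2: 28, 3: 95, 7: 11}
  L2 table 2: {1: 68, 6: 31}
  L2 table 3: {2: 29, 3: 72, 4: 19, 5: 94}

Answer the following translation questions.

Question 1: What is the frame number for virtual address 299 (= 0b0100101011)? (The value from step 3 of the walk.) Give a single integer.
vaddr = 299: l1_idx=1, l2_idx=1
L1[1] = 2; L2[2][1] = 68

Answer: 68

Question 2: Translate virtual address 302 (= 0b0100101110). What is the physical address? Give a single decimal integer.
Answer: 2190

Derivation:
vaddr = 302 = 0b0100101110
Split: l1_idx=1, l2_idx=1, offset=14
L1[1] = 2
L2[2][1] = 68
paddr = 68 * 32 + 14 = 2190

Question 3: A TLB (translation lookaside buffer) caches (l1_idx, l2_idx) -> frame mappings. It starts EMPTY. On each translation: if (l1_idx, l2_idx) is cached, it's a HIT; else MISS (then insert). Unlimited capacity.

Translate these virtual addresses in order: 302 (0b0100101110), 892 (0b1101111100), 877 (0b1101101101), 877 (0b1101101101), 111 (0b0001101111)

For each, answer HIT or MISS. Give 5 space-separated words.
Answer: MISS MISS HIT HIT MISS

Derivation:
vaddr=302: (1,1) not in TLB -> MISS, insert
vaddr=892: (3,3) not in TLB -> MISS, insert
vaddr=877: (3,3) in TLB -> HIT
vaddr=877: (3,3) in TLB -> HIT
vaddr=111: (0,3) not in TLB -> MISS, insert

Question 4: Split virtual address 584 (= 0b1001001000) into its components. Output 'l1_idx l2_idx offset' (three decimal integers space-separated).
Answer: 2 2 8

Derivation:
vaddr = 584 = 0b1001001000
  top 2 bits -> l1_idx = 2
  next 3 bits -> l2_idx = 2
  bottom 5 bits -> offset = 8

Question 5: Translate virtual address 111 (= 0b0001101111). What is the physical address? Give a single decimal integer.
Answer: 1903

Derivation:
vaddr = 111 = 0b0001101111
Split: l1_idx=0, l2_idx=3, offset=15
L1[0] = 0
L2[0][3] = 59
paddr = 59 * 32 + 15 = 1903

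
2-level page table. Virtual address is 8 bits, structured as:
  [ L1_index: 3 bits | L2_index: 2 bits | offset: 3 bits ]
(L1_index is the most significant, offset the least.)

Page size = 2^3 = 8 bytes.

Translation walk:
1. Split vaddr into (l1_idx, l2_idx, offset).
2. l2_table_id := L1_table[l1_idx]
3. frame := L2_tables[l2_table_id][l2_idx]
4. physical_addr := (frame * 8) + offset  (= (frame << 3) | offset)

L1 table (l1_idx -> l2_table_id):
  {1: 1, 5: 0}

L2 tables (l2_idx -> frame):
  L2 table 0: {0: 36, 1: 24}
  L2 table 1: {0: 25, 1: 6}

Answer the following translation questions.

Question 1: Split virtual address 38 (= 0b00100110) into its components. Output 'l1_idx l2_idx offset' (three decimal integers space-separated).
Answer: 1 0 6

Derivation:
vaddr = 38 = 0b00100110
  top 3 bits -> l1_idx = 1
  next 2 bits -> l2_idx = 0
  bottom 3 bits -> offset = 6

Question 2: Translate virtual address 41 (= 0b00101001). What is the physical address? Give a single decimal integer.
vaddr = 41 = 0b00101001
Split: l1_idx=1, l2_idx=1, offset=1
L1[1] = 1
L2[1][1] = 6
paddr = 6 * 8 + 1 = 49

Answer: 49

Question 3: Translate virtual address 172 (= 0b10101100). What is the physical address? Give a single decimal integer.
vaddr = 172 = 0b10101100
Split: l1_idx=5, l2_idx=1, offset=4
L1[5] = 0
L2[0][1] = 24
paddr = 24 * 8 + 4 = 196

Answer: 196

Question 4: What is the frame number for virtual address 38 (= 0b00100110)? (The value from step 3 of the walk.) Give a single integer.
Answer: 25

Derivation:
vaddr = 38: l1_idx=1, l2_idx=0
L1[1] = 1; L2[1][0] = 25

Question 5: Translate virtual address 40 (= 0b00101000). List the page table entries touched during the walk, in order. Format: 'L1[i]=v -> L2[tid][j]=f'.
Answer: L1[1]=1 -> L2[1][1]=6

Derivation:
vaddr = 40 = 0b00101000
Split: l1_idx=1, l2_idx=1, offset=0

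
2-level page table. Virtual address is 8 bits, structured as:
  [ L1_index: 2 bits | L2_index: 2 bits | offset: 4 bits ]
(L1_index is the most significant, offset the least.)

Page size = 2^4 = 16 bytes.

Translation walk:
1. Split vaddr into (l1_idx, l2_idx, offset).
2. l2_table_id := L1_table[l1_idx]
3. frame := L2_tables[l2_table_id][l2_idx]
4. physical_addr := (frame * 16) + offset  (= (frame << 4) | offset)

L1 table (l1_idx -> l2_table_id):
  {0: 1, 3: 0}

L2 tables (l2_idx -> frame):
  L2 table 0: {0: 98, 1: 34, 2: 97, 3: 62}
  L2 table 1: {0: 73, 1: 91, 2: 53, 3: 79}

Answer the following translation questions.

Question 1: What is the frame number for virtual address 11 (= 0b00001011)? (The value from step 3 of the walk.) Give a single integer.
Answer: 73

Derivation:
vaddr = 11: l1_idx=0, l2_idx=0
L1[0] = 1; L2[1][0] = 73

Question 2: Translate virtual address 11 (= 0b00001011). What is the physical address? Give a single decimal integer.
vaddr = 11 = 0b00001011
Split: l1_idx=0, l2_idx=0, offset=11
L1[0] = 1
L2[1][0] = 73
paddr = 73 * 16 + 11 = 1179

Answer: 1179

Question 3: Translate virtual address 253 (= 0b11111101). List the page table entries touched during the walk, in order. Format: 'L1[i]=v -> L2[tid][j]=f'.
vaddr = 253 = 0b11111101
Split: l1_idx=3, l2_idx=3, offset=13

Answer: L1[3]=0 -> L2[0][3]=62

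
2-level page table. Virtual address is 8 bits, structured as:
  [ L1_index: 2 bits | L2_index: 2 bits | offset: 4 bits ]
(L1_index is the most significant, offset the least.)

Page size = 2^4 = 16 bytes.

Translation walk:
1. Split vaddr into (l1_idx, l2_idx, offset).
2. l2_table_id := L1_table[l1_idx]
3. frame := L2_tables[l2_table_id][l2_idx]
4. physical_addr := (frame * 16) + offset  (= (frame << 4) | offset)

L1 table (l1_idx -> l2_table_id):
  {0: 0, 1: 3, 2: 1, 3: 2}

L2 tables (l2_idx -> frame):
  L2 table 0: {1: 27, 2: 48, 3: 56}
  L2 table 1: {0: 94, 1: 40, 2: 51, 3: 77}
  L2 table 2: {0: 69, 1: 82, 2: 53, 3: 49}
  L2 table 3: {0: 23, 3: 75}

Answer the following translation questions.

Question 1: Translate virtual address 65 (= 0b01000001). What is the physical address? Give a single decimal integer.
Answer: 369

Derivation:
vaddr = 65 = 0b01000001
Split: l1_idx=1, l2_idx=0, offset=1
L1[1] = 3
L2[3][0] = 23
paddr = 23 * 16 + 1 = 369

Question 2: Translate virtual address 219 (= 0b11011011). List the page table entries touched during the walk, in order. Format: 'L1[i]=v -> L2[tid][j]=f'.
vaddr = 219 = 0b11011011
Split: l1_idx=3, l2_idx=1, offset=11

Answer: L1[3]=2 -> L2[2][1]=82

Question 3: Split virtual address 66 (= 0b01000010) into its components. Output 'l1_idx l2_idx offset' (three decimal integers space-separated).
vaddr = 66 = 0b01000010
  top 2 bits -> l1_idx = 1
  next 2 bits -> l2_idx = 0
  bottom 4 bits -> offset = 2

Answer: 1 0 2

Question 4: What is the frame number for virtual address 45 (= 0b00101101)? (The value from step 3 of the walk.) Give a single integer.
Answer: 48

Derivation:
vaddr = 45: l1_idx=0, l2_idx=2
L1[0] = 0; L2[0][2] = 48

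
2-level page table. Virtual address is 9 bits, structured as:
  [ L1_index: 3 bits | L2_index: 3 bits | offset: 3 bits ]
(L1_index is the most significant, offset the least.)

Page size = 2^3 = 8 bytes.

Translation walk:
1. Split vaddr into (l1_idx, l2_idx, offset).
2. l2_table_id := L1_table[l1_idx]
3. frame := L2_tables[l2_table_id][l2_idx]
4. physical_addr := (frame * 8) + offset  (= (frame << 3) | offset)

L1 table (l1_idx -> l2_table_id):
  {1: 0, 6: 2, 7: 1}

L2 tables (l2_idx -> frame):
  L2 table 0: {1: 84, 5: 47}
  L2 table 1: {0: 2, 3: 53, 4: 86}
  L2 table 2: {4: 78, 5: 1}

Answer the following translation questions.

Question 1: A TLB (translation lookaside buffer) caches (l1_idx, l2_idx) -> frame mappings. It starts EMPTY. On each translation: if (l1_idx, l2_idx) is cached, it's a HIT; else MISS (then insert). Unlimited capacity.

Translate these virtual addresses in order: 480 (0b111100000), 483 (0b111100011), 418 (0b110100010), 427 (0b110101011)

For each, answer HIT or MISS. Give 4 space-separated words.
Answer: MISS HIT MISS MISS

Derivation:
vaddr=480: (7,4) not in TLB -> MISS, insert
vaddr=483: (7,4) in TLB -> HIT
vaddr=418: (6,4) not in TLB -> MISS, insert
vaddr=427: (6,5) not in TLB -> MISS, insert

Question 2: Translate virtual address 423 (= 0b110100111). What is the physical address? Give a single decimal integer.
Answer: 631

Derivation:
vaddr = 423 = 0b110100111
Split: l1_idx=6, l2_idx=4, offset=7
L1[6] = 2
L2[2][4] = 78
paddr = 78 * 8 + 7 = 631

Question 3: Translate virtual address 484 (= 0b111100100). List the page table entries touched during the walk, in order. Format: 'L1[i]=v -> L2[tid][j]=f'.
Answer: L1[7]=1 -> L2[1][4]=86

Derivation:
vaddr = 484 = 0b111100100
Split: l1_idx=7, l2_idx=4, offset=4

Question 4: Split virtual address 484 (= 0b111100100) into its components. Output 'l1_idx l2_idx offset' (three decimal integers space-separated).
Answer: 7 4 4

Derivation:
vaddr = 484 = 0b111100100
  top 3 bits -> l1_idx = 7
  next 3 bits -> l2_idx = 4
  bottom 3 bits -> offset = 4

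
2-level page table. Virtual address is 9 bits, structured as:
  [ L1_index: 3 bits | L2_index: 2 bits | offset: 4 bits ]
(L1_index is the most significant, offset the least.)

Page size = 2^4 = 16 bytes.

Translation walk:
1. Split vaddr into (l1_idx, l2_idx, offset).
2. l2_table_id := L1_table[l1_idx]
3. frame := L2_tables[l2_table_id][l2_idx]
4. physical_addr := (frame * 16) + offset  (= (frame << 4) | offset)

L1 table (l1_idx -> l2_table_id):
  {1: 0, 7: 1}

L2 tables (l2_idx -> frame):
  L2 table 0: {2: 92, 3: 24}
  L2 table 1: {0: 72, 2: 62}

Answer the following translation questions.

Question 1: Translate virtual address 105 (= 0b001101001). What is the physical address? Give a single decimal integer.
Answer: 1481

Derivation:
vaddr = 105 = 0b001101001
Split: l1_idx=1, l2_idx=2, offset=9
L1[1] = 0
L2[0][2] = 92
paddr = 92 * 16 + 9 = 1481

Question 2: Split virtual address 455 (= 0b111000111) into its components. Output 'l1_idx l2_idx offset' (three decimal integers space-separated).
vaddr = 455 = 0b111000111
  top 3 bits -> l1_idx = 7
  next 2 bits -> l2_idx = 0
  bottom 4 bits -> offset = 7

Answer: 7 0 7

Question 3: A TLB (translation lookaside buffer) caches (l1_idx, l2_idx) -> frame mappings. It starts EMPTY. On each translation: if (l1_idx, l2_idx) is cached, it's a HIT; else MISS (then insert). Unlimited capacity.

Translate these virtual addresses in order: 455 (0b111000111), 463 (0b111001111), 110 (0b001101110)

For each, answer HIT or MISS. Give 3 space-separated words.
vaddr=455: (7,0) not in TLB -> MISS, insert
vaddr=463: (7,0) in TLB -> HIT
vaddr=110: (1,2) not in TLB -> MISS, insert

Answer: MISS HIT MISS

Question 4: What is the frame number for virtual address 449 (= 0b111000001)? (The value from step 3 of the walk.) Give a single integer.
vaddr = 449: l1_idx=7, l2_idx=0
L1[7] = 1; L2[1][0] = 72

Answer: 72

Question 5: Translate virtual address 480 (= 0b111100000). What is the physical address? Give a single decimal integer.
vaddr = 480 = 0b111100000
Split: l1_idx=7, l2_idx=2, offset=0
L1[7] = 1
L2[1][2] = 62
paddr = 62 * 16 + 0 = 992

Answer: 992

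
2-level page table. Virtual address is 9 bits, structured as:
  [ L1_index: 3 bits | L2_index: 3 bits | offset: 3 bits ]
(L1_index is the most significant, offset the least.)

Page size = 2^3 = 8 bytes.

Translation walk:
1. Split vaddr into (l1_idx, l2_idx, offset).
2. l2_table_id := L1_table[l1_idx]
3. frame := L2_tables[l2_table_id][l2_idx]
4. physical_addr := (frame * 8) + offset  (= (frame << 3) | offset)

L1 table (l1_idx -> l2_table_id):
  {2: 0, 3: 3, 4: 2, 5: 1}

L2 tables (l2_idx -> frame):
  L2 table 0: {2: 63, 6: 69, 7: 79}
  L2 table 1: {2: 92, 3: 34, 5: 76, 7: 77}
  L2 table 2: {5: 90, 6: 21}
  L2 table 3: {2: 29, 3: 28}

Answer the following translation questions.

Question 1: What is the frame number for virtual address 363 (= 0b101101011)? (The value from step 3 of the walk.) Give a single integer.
vaddr = 363: l1_idx=5, l2_idx=5
L1[5] = 1; L2[1][5] = 76

Answer: 76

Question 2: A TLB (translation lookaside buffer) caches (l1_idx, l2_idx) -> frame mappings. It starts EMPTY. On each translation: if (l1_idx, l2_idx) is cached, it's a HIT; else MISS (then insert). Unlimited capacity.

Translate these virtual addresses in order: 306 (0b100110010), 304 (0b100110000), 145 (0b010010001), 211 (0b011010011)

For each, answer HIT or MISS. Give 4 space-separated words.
Answer: MISS HIT MISS MISS

Derivation:
vaddr=306: (4,6) not in TLB -> MISS, insert
vaddr=304: (4,6) in TLB -> HIT
vaddr=145: (2,2) not in TLB -> MISS, insert
vaddr=211: (3,2) not in TLB -> MISS, insert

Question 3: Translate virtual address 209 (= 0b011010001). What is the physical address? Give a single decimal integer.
vaddr = 209 = 0b011010001
Split: l1_idx=3, l2_idx=2, offset=1
L1[3] = 3
L2[3][2] = 29
paddr = 29 * 8 + 1 = 233

Answer: 233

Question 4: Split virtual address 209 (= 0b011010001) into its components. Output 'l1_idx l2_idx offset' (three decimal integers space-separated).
vaddr = 209 = 0b011010001
  top 3 bits -> l1_idx = 3
  next 3 bits -> l2_idx = 2
  bottom 3 bits -> offset = 1

Answer: 3 2 1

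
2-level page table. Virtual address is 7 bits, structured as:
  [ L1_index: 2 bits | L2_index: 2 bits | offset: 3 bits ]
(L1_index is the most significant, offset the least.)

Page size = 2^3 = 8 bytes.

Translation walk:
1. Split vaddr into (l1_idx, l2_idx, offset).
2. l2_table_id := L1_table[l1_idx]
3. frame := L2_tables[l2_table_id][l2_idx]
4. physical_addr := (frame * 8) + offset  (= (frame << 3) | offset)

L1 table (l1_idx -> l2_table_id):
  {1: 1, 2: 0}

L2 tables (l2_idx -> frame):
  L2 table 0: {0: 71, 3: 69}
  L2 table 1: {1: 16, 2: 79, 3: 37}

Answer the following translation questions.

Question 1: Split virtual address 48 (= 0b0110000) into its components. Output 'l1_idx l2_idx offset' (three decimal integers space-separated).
Answer: 1 2 0

Derivation:
vaddr = 48 = 0b0110000
  top 2 bits -> l1_idx = 1
  next 2 bits -> l2_idx = 2
  bottom 3 bits -> offset = 0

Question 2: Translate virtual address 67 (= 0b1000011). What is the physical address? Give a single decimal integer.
Answer: 571

Derivation:
vaddr = 67 = 0b1000011
Split: l1_idx=2, l2_idx=0, offset=3
L1[2] = 0
L2[0][0] = 71
paddr = 71 * 8 + 3 = 571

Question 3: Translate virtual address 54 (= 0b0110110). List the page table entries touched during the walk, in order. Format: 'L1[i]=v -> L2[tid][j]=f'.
vaddr = 54 = 0b0110110
Split: l1_idx=1, l2_idx=2, offset=6

Answer: L1[1]=1 -> L2[1][2]=79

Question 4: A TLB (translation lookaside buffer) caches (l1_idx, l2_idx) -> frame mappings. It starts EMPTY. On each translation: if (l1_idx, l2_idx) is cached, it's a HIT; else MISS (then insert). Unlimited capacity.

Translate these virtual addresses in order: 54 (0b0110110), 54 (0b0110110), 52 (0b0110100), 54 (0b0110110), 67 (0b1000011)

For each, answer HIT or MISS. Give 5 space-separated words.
Answer: MISS HIT HIT HIT MISS

Derivation:
vaddr=54: (1,2) not in TLB -> MISS, insert
vaddr=54: (1,2) in TLB -> HIT
vaddr=52: (1,2) in TLB -> HIT
vaddr=54: (1,2) in TLB -> HIT
vaddr=67: (2,0) not in TLB -> MISS, insert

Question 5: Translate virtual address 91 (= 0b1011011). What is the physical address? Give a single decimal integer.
Answer: 555

Derivation:
vaddr = 91 = 0b1011011
Split: l1_idx=2, l2_idx=3, offset=3
L1[2] = 0
L2[0][3] = 69
paddr = 69 * 8 + 3 = 555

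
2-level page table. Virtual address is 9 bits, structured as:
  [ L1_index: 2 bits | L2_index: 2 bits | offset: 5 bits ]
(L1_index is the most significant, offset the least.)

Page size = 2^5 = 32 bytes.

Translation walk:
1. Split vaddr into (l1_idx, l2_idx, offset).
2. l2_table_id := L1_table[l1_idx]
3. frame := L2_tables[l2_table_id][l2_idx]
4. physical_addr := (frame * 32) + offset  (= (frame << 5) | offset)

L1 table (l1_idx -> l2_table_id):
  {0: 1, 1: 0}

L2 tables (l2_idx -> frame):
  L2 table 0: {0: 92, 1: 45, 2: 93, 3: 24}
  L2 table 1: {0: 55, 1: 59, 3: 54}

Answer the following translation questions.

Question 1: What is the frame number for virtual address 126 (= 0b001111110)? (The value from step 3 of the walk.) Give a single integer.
Answer: 54

Derivation:
vaddr = 126: l1_idx=0, l2_idx=3
L1[0] = 1; L2[1][3] = 54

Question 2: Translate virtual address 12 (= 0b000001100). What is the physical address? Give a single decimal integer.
vaddr = 12 = 0b000001100
Split: l1_idx=0, l2_idx=0, offset=12
L1[0] = 1
L2[1][0] = 55
paddr = 55 * 32 + 12 = 1772

Answer: 1772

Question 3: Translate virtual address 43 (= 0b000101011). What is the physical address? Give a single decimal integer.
vaddr = 43 = 0b000101011
Split: l1_idx=0, l2_idx=1, offset=11
L1[0] = 1
L2[1][1] = 59
paddr = 59 * 32 + 11 = 1899

Answer: 1899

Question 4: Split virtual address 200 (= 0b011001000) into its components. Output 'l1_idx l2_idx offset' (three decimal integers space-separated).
vaddr = 200 = 0b011001000
  top 2 bits -> l1_idx = 1
  next 2 bits -> l2_idx = 2
  bottom 5 bits -> offset = 8

Answer: 1 2 8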